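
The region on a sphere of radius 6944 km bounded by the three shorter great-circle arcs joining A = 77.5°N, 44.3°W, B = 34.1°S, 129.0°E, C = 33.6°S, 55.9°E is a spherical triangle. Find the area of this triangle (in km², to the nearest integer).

116194310 km²

Side lengths (central angles): a = 1.0347, b = 2.1800, c = 2.3823 rad; semiperimeter s = 2.7985.
By l'Huilier's theorem, tan(E/4) = √[tan(s/2) tan((s−a)/2) tan((s−b)/2) tan((s−c)/2)], giving spherical excess E = 2.4097 rad.
Area = E·R² = 2.4097 × (6944)² ≈ 116194310 km².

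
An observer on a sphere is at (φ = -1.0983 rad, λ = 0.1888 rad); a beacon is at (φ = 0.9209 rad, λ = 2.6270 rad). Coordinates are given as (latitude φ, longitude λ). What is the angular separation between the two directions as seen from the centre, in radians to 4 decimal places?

2.7362 rad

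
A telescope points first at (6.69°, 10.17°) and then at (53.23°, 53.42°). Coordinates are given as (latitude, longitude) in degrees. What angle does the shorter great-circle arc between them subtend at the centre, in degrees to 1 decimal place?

58.2°

In radians: φ₁ = 0.1168, φ₂ = 0.9290, Δλ = 43.250° = 0.7549 rad.
cos c = sin φ₁ sin φ₂ + cos φ₁ cos φ₂ cos Δλ = (0.1165)(0.8010) + (0.9932)(0.5986)(0.7284) = 0.52636,
so c = arccos(0.52636) = 1.01649 rad.
So the angular separation is 58.2°.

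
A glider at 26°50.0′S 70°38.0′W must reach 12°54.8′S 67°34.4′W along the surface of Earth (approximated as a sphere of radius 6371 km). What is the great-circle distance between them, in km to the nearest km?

1580 km

Let φ₁ = -0.4683 rad, φ₂ = -0.2254 rad, and Δλ = 0.0534 rad.
cos c = sin φ₁ sin φ₂ + cos φ₁ cos φ₂ cos Δλ = (-0.4514)(-0.2235) + (0.8923)(0.9747)(0.9986) = 0.96939,
so c = arccos(0.96939) = 0.24805 rad.
Distance = R·c = 6371 × 0.2481 ≈ 1580 km.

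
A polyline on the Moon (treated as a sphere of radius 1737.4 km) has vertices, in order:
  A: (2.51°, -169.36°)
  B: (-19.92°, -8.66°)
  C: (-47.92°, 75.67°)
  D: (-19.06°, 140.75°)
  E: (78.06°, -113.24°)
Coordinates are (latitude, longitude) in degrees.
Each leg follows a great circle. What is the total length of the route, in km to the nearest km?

Leg A→B: central angle 2.6938 rad, distance 4680.2 km.
Leg B→C: central angle 1.2502 rad, distance 2172.1 km.
Leg C→D: central angle 1.0365 rad, distance 1800.7 km.
Leg D→E: central angle 1.9535 rad, distance 3394.0 km.
Total: 4680.2 + 2172.1 + 1800.7 + 3394.0 ≈ 12047 km.

12047 km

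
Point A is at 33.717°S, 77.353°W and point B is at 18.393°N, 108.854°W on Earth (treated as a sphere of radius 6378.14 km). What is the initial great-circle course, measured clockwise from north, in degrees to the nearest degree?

With φ₁ = -0.5885, φ₂ = 0.3210, Δλ = -0.5498 rad, the forward-azimuth formula gives
θ = atan2( sin Δλ cos φ₂ , cos φ₁ sin φ₂ − sin φ₁ cos φ₂ cos Δλ ) = atan2(-0.4958, 0.7116) = -34.87°.
Adding 360° brings this into [0°, 360°): 325°.

325°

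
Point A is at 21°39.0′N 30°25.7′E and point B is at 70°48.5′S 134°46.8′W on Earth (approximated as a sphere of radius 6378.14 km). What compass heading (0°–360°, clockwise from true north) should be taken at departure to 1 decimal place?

186.3°

Δλ = -165.208° = -2.8834 rad.
y = sin Δλ · cos φ₂ = (-0.2553)(0.3287) = -0.0839
x = cos φ₁ sin φ₂ − sin φ₁ cos φ₂ cos Δλ = (0.9295)(-0.9444) − (0.3689)(0.3287)(-0.9669) = -0.7605
θ = atan2(y, x) = -173.70°; adding 360° gives 186.3°.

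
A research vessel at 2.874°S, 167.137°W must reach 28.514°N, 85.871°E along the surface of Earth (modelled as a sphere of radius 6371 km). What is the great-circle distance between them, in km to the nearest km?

11818 km

Let φ₁ = -0.0502 rad, φ₂ = 0.4977 rad, and Δλ = -1.8674 rad.
cos c = sin φ₁ sin φ₂ + cos φ₁ cos φ₂ cos Δλ = (-0.0501)(0.4774) + (0.9987)(0.8787)(-0.2922) = -0.28040,
so c = arccos(-0.28040) = 1.85501 rad.
Distance = R·c = 6371 × 1.8550 ≈ 11818 km.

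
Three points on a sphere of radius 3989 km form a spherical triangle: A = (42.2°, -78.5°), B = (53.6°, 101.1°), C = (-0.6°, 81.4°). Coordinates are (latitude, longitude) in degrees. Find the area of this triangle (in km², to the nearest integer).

Side lengths (central angles): a = 0.9882, b = 2.3500, c = 1.4696 rad; semiperimeter s = 2.4038.
By l'Huilier's theorem, tan(E/4) = √[tan(s/2) tan((s−a)/2) tan((s−b)/2) tan((s−c)/2)], giving spherical excess E = 0.6870 rad.
Area = E·R² = 0.6870 × (3989)² ≈ 10931559 km².

10931559 km²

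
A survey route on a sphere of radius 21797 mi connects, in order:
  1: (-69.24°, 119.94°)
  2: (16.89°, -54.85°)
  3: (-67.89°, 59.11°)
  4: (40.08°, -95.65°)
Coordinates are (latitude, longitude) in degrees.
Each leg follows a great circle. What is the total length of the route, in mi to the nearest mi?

148777 mi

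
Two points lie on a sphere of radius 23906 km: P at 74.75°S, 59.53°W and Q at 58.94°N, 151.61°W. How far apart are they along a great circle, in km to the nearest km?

61018 km

In radians: φ₁ = -1.3046, φ₂ = 1.0287, Δλ = -92.080° = -1.6071 rad.
cos c = sin φ₁ sin φ₂ + cos φ₁ cos φ₂ cos Δλ = (-0.9648)(0.8566) + (0.2630)(0.5159)(-0.0363) = -0.83139,
so c = arccos(-0.83139) = 2.55240 rad.
Distance = R·c = 23906 × 2.5524 ≈ 61018 km.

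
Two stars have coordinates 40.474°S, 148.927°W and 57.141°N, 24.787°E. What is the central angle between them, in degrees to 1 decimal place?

162.8°

In radians: φ₁ = -0.7064, φ₂ = 0.9973, Δλ = 173.714° = 3.0319 rad.
cos c = sin φ₁ sin φ₂ + cos φ₁ cos φ₂ cos Δλ = (-0.6491)(0.8400) + (0.7607)(0.5426)(-0.9940) = -0.95551,
so c = arccos(-0.95551) = 2.84217 rad.
So the angular separation is 162.8°.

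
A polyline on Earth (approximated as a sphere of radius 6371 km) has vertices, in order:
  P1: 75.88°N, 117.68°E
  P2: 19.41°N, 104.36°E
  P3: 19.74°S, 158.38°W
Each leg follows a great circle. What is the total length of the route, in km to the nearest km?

Leg P1→P2: central angle 0.9930 rad, distance 6326.4 km.
Leg P2→P3: central angle 1.7972 rad, distance 11449.7 km.
Total: 6326.4 + 11449.7 ≈ 17776 km.

17776 km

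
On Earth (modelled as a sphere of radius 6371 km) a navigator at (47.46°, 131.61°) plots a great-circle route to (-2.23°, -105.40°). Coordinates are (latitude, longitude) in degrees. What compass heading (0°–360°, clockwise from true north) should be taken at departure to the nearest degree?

66°

Δλ = 122.990° = 2.1466 rad.
y = sin Δλ · cos φ₂ = (0.8388)(0.9992) = 0.8381
x = cos φ₁ sin φ₂ − sin φ₁ cos φ₂ cos Δλ = (0.6761)(-0.0389) − (0.7368)(0.9992)(-0.5445) = 0.3746
θ = atan2(y, x) = 65.92°, so the bearing is 66°.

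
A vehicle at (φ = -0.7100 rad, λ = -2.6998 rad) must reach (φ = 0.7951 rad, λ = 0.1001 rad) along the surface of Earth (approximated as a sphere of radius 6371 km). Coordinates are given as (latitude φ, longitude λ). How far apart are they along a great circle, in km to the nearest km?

18341 km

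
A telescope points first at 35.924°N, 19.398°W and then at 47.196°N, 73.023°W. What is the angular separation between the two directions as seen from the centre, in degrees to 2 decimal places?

Let φ₁ = 0.6270 rad, φ₂ = 0.8237 rad, and Δλ = -0.9359 rad.
cos c = sin φ₁ sin φ₂ + cos φ₁ cos φ₂ cos Δλ = (0.5867)(0.7337) + (0.8098)(0.6795)(0.5931) = 0.75680,
so c = arccos(0.75680) = 0.71240 rad.
So the angular separation is 40.82°.

40.82°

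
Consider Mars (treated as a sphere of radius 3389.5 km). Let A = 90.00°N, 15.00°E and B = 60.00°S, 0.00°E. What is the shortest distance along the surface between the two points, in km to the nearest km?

In radians: φ₁ = 1.5708, φ₂ = -1.0472, Δλ = -15.000° = -0.2618 rad.
cos c = sin φ₁ sin φ₂ + cos φ₁ cos φ₂ cos Δλ = (1.0000)(-0.8660) + (0.0000)(0.5000)(0.9659) = -0.86603,
so c = arccos(-0.86603) = 2.61799 rad.
Distance = R·c = 3389.5 × 2.6180 ≈ 8874 km.

8874 km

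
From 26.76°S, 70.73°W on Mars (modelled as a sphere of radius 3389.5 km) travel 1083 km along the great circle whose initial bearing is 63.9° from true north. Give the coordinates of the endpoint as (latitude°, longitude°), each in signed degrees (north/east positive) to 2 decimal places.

-17.70°, -53.51°

Angular distance δ = d/R = 1083/3389.5 = 0.31952 rad; initial bearing θ = 1.1153 rad.
sin φ₂ = sin φ₁ cos δ + cos φ₁ sin δ cos θ = (-0.4503)(0.9494) + (0.8929)(0.3141)(0.4399) = -0.3041, so φ₂ = -17.70°.
Δλ = atan2(sin θ sin δ cos φ₁, cos δ − sin φ₁ sin φ₂) = atan2(0.2519, 0.8125) = 17.223°.
λ₂ = -70.730° + 17.223° = -53.51°.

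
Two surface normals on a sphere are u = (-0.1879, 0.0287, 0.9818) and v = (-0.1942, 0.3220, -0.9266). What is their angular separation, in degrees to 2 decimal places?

u·v = -0.8640; |u| = 1.0000, |v| = 1.0000.
cos θ = (u·v)/(|u||v|) = -0.8640, so θ = 149.77°.

149.77°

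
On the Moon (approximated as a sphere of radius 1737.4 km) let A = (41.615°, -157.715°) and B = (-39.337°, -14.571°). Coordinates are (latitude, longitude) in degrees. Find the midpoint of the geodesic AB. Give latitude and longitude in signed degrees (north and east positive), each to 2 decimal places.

The central angle between A and B is δ = 2.6544 rad.
With f = 0.5, the slerp weights are sin((1−f)δ)/sin δ = 2.0730 and sin(fδ)/sin δ = 2.0730.
Weighted sum of the unit vectors: (2.0730)·(-0.6918,-0.2835,0.6641) + (2.0730)·(0.7486,-0.1946,-0.6339) = (0.1177, -0.9911, 0.0627).
Converting back: φ = atan2(z, √(x²+y²)) = 3.59°, λ = atan2(y, x) = -83.23°.

3.59°, -83.23°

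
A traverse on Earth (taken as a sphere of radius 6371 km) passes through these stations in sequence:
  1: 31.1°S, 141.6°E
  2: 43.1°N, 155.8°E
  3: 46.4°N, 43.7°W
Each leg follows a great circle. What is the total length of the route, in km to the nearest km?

18256 km

Leg 1→2: central angle 1.3148 rad, distance 8376.8 km.
Leg 2→3: central angle 1.5506 rad, distance 9879.1 km.
Total: 8376.8 + 9879.1 ≈ 18256 km.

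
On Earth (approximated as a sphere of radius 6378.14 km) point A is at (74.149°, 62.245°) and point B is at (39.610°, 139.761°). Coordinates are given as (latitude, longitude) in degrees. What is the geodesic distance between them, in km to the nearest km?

In radians: φ₁ = 1.2941, φ₂ = 0.6913, Δλ = 77.516° = 1.3529 rad.
cos c = sin φ₁ sin φ₂ + cos φ₁ cos φ₂ cos Δλ = (0.9620)(0.6376) + (0.2731)(0.7704)(0.2162) = 0.65880,
so c = arccos(0.65880) = 0.85157 rad.
Distance = R·c = 6378.14 × 0.8516 ≈ 5431 km.

5431 km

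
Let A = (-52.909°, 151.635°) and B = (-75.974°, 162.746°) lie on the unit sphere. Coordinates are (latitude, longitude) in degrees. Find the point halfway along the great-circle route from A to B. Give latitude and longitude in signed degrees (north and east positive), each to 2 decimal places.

-64.53°, 154.81°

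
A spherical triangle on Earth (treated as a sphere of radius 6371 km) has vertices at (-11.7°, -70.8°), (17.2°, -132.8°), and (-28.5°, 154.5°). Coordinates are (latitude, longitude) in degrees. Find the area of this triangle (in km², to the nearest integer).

52404724 km²

Side lengths (central angles): a = 1.4620, b = 2.1043, c = 1.1819 rad; semiperimeter s = 2.3741.
By l'Huilier's theorem, tan(E/4) = √[tan(s/2) tan((s−a)/2) tan((s−b)/2) tan((s−c)/2)], giving spherical excess E = 1.2911 rad.
Area = E·R² = 1.2911 × (6371)² ≈ 52404724 km².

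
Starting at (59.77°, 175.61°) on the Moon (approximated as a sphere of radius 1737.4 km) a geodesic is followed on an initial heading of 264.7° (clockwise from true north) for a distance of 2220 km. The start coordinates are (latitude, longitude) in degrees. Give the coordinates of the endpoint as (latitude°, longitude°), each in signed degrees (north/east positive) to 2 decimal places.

11.83°, 98.71°

Angular distance δ = d/R = 2220/1737.4 = 1.27777 rad; initial bearing θ = 4.6199 rad.
sin φ₂ = sin φ₁ cos δ + cos φ₁ sin δ cos θ = (0.8640)(0.2888) + (0.5035)(0.9574)(-0.0924) = 0.2050, so φ₂ = 11.83°.
Δλ = atan2(sin θ sin δ cos φ₁, cos δ − sin φ₁ sin φ₂) = atan2(-0.4800, 0.1117) = -76.900°.
λ₂ = 175.610° − 76.900° = 98.71°.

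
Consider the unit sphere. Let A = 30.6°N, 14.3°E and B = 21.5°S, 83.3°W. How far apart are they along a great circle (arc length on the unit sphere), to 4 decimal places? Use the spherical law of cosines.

Let φ₁ = 0.5341 rad, φ₂ = -0.3752 rad, and Δλ = -1.7034 rad.
cos c = sin φ₁ sin φ₂ + cos φ₁ cos φ₂ cos Δλ = (0.5090)(-0.3665) + (0.8607)(0.9304)(-0.1323) = -0.29248,
so c = arccos(-0.29248) = 1.86762 rad.
On the unit sphere the arc length equals the central angle: 1.8676.

1.8676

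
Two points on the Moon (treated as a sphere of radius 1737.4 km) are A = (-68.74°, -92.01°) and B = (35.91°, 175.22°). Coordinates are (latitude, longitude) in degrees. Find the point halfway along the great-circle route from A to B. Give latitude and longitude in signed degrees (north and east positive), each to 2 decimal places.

-21.63°, -160.22°

Central angle δ = 2.1661 rad. Interpolating on the sphere with fraction f = 0.5:
P = [sin((1−f)δ)·A + sin(fδ)·B] / sin δ = 1.0670·A + 1.0670·B in Cartesian coordinates,
giving P = (-0.8747, -0.3146, -0.3686), i.e. latitude -21.63°, longitude -160.22°.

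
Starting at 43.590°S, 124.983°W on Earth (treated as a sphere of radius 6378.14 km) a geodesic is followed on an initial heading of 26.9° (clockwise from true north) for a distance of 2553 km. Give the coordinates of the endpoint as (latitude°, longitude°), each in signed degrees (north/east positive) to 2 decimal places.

Angular distance δ = d/R = 2553/6378.14 = 0.40027 rad; initial bearing θ = 0.4695 rad.
sin φ₂ = sin φ₁ cos δ + cos φ₁ sin δ cos θ = (-0.6895)(0.9210) + (0.7243)(0.3897)(0.8918) = -0.3833, so φ₂ = -22.54°.
Δλ = atan2(sin θ sin δ cos φ₁, cos δ − sin φ₁ sin φ₂) = atan2(0.1277, 0.6567) = 11.004°.
λ₂ = -124.983° + 11.004° = -113.98°.

-22.54°, -113.98°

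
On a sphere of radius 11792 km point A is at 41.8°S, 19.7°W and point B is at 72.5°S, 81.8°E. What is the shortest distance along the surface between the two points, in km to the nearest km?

Let φ₁ = -0.7295 rad, φ₂ = -1.2654 rad, and Δλ = 1.7715 rad.
cos c = sin φ₁ sin φ₂ + cos φ₁ cos φ₂ cos Δλ = (-0.6665)(-0.9537) + (0.7455)(0.3007)(-0.1994) = 0.59099,
so c = arccos(0.59099) = 0.93851 rad.
Distance = R·c = 11792 × 0.9385 ≈ 11067 km.

11067 km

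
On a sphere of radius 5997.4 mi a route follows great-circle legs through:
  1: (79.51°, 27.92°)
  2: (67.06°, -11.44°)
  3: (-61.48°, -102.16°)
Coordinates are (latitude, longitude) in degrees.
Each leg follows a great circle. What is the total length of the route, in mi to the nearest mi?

Leg 1→2: central angle 0.2824 rad, distance 1693.7 mi.
Leg 2→3: central angle 2.5175 rad, distance 15098.5 mi.
Total: 1693.7 + 15098.5 ≈ 16792 mi.

16792 mi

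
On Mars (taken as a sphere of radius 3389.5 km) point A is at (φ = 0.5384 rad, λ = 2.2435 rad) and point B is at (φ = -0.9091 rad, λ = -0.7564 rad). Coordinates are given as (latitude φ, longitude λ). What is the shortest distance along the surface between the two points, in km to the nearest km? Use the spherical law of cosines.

9343 km

Let φ₁ = 0.5384 rad, φ₂ = -0.9091 rad, and Δλ = -2.9999 rad.
cos c = sin φ₁ sin φ₂ + cos φ₁ cos φ₂ cos Δλ = (0.5128)(-0.7890) + (0.8585)(0.6145)(-0.9900) = -0.92679,
so c = arccos(-0.92679) = 2.75656 rad.
Distance = R·c = 3389.5 × 2.7566 ≈ 9343 km.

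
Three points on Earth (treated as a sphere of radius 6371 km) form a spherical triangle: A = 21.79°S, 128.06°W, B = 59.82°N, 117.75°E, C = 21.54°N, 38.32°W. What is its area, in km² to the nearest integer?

Side lengths (central angles): a = 1.6811, b = 1.7036, c = 2.1085 rad; semiperimeter s = 2.7466.
By l'Huilier's theorem, tan(E/4) = √[tan(s/2) tan((s−a)/2) tan((s−b)/2) tan((s−c)/2)], giving spherical excess E = 2.5682 rad.
Area = E·R² = 2.5682 × (6371)² ≈ 104243852 km².

104243852 km²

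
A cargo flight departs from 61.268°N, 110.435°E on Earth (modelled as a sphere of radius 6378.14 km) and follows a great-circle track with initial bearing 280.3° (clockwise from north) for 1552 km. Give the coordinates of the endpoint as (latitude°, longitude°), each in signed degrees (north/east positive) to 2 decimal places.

Angular distance δ = d/R = 1552/6378.14 = 0.24333 rad; initial bearing θ = 4.8922 rad.
sin φ₂ = sin φ₁ cos δ + cos φ₁ sin δ cos θ = (0.8769)(0.9705) + (0.4807)(0.2409)(0.1788) = 0.8718, so φ₂ = 60.66°.
Δλ = atan2(sin θ sin δ cos φ₁, cos δ − sin φ₁ sin φ₂) = atan2(-0.1140, 0.2061) = -28.937°.
λ₂ = 110.435° − 28.937° = 81.50°.

60.66°, 81.50°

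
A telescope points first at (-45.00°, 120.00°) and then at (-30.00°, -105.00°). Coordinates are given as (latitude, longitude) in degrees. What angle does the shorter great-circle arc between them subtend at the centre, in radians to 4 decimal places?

1.6503 rad

With latitudes φ₁ = -45.000°, φ₂ = -30.000° and longitude difference Δλ = 135.000°:
cos c = sin φ₁ sin φ₂ + cos φ₁ cos φ₂ cos Δλ = (-0.7071)(-0.5000) + (0.7071)(0.8660)(-0.7071) = -0.07946,
so c = arccos(-0.07946) = 1.65034 rad.
So the angular separation is 1.6503 rad.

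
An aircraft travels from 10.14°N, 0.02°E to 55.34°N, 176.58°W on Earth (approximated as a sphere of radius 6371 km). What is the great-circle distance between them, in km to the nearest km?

With latitudes φ₁ = 10.140°, φ₂ = 55.340° and longitude difference Δλ = -176.600°:
Haversine: a = sin²(Δφ/2) + cos φ₁ cos φ₂ sin²(Δλ/2) = 0.1477 + (0.9844)(0.5687)(0.9991) = 0.70701.
Central angle c = 2·arcsin(√a) = 1.99767 rad.
Distance = R·c = 6371 × 1.9977 ≈ 12727 km.

12727 km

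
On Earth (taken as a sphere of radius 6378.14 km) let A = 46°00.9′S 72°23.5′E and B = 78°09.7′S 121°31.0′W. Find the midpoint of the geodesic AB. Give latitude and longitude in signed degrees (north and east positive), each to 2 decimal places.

-73.66°, 78.08°

The central angle between A and B is δ = 0.9692 rad.
With f = 0.5, the slerp weights are sin((1−f)δ)/sin δ = 0.5651 and sin(fδ)/sin δ = 0.5651.
Weighted sum of the unit vectors: (0.5651)·(0.2101,0.6619,-0.7195) + (0.5651)·(-0.1072,-0.1749,-0.9787) = (0.0581, 0.2752, -0.9596).
Converting back: φ = atan2(z, √(x²+y²)) = -73.66°, λ = atan2(y, x) = 78.08°.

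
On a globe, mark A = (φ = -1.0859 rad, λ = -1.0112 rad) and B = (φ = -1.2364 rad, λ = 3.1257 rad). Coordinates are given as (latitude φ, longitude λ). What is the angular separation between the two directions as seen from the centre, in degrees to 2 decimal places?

In radians: φ₁ = -1.0859, φ₂ = -1.2364, Δλ = -122.973° = -2.1463 rad.
Haversine: a = sin²(Δφ/2) + cos φ₁ cos φ₂ sin²(Δλ/2) = 0.0057 + (0.4661)(0.3282)(0.7721) = 0.12377.
Central angle c = 2·arcsin(√a) = 0.71901 rad.
So the angular separation is 41.20°.

41.20°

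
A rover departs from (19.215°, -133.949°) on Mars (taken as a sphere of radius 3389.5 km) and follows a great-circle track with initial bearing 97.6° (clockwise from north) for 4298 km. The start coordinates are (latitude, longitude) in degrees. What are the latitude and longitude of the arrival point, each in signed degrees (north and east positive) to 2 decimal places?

-1.21°, -62.80°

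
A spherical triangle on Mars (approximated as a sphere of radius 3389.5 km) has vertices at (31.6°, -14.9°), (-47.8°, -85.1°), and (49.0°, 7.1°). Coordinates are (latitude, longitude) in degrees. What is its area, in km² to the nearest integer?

Side lengths (central angles): a = 2.1846, b = 0.4189, c = 1.7664 rad; semiperimeter s = 2.1850.
By l'Huilier's theorem, tan(E/4) = √[tan(s/2) tan((s−a)/2) tan((s−b)/2) tan((s−c)/2)], giving spherical excess E = 0.0358 rad.
Area = E·R² = 0.0358 × (3389.5)² ≈ 410938 km².

410938 km²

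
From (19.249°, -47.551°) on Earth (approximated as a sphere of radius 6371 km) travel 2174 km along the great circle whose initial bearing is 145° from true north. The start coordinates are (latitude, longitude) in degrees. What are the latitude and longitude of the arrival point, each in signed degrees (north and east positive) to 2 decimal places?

Angular distance δ = d/R = 2174/6371 = 0.34123 rad; initial bearing θ = 2.5307 rad.
sin φ₂ = sin φ₁ cos δ + cos φ₁ sin δ cos θ = (0.3297)(0.9423) + (0.9441)(0.3346)(-0.8192) = 0.0519, so φ₂ = 2.97°.
Δλ = atan2(sin θ sin δ cos φ₁, cos δ − sin φ₁ sin φ₂) = atan2(0.1812, 0.9252) = 11.082°.
λ₂ = -47.551° + 11.082° = -36.47°.

2.97°, -36.47°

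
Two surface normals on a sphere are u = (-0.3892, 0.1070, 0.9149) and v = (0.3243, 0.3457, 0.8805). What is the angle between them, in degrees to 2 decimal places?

u·v = 0.7163; |u| = 1.0000, |v| = 1.0000.
cos θ = (u·v)/(|u||v|) = 0.7164, so θ = 44.24°.

44.24°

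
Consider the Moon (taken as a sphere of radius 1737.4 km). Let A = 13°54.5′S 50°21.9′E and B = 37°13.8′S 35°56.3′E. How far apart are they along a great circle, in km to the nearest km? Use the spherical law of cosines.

In radians: φ₁ = -0.2427, φ₂ = -0.6498, Δλ = -14.427° = -0.2518 rad.
cos c = sin φ₁ sin φ₂ + cos φ₁ cos φ₂ cos Δλ = (-0.2404)(-0.6050) + (0.9707)(0.7962)(0.9685) = 0.89393,
so c = arccos(0.89393) = 0.46477 rad.
Distance = R·c = 1737.4 × 0.4648 ≈ 807 km.

807 km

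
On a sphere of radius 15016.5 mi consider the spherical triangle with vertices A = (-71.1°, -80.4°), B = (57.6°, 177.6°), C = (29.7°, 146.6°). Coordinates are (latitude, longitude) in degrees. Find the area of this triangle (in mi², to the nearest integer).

350436850 mi²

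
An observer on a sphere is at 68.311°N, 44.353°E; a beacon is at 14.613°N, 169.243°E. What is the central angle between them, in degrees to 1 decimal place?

Let φ₁ = 1.1923 rad, φ₂ = 0.2550 rad, and Δλ = 2.1797 rad.
cos c = sin φ₁ sin φ₂ + cos φ₁ cos φ₂ cos Δλ = (0.9292)(0.2523) + (0.3696)(0.9677)(-0.5720) = 0.02987,
so c = arccos(0.02987) = 1.54092 rad.
So the angular separation is 88.3°.

88.3°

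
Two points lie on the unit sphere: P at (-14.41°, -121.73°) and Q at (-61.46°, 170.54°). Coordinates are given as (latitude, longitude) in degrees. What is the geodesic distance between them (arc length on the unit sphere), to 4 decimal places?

With latitudes φ₁ = -14.410°, φ₂ = -61.460° and longitude difference Δλ = -67.730°:
cos c = sin φ₁ sin φ₂ + cos φ₁ cos φ₂ cos Δλ = (-0.2489)(-0.8785) + (0.9685)(0.4778)(0.3790) = 0.39398,
so c = arccos(0.39398) = 1.16583 rad.
On the unit sphere the arc length equals the central angle: 1.1658.

1.1658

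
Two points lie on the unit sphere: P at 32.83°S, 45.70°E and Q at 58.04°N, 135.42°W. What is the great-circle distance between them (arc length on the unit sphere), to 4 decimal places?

With latitudes φ₁ = -32.830°, φ₂ = 58.040° and longitude difference Δλ = 178.880°:
cos c = sin φ₁ sin φ₂ + cos φ₁ cos φ₂ cos Δλ = (-0.5421)(0.8484) + (0.8403)(0.5293)(-0.9998) = -0.90467,
so c = arccos(-0.90467) = 2.70140 rad.
On the unit sphere the arc length equals the central angle: 2.7014.

2.7014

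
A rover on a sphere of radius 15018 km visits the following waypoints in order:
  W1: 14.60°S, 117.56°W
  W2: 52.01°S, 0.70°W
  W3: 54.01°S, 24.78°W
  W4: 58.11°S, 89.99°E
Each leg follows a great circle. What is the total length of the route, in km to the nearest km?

43183 km

Leg W1→W2: central angle 1.6413 rad, distance 24649.3 km.
Leg W2→W3: central angle 0.2540 rad, distance 3814.7 km.
Leg W3→W4: central angle 0.9801 rad, distance 14719.4 km.
Total: 24649.3 + 3814.7 + 14719.4 ≈ 43183 km.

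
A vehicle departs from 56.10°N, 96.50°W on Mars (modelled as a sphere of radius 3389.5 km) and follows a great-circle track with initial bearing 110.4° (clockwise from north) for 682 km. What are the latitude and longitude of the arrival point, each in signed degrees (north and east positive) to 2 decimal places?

Angular distance δ = d/R = 682/3389.5 = 0.20121 rad; initial bearing θ = 1.9268 rad.
sin φ₂ = sin φ₁ cos δ + cos φ₁ sin δ cos θ = (0.8300)(0.9798) + (0.5577)(0.1999)(-0.3486) = 0.7744, so φ₂ = 50.75°.
Δλ = atan2(sin θ sin δ cos φ₁, cos δ − sin φ₁ sin φ₂) = atan2(0.1045, 0.3371) = 17.222°.
λ₂ = -96.500° + 17.222° = -79.28°.

50.75°, -79.28°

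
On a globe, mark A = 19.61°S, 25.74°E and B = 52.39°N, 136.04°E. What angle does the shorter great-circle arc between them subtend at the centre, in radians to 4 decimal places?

2.0548 rad

Let φ₁ = -0.3423 rad, φ₂ = 0.9144 rad, and Δλ = 1.9251 rad.
cos c = sin φ₁ sin φ₂ + cos φ₁ cos φ₂ cos Δλ = (-0.3356)(0.7922) + (0.9420)(0.6103)(-0.3469) = -0.46532,
so c = arccos(-0.46532) = 2.05479 rad.
So the angular separation is 2.0548 rad.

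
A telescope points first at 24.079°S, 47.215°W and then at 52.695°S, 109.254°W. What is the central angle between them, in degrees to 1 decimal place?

In radians: φ₁ = -0.4203, φ₂ = -0.9197, Δλ = -62.039° = -1.0828 rad.
Haversine: a = sin²(Δφ/2) + cos φ₁ cos φ₂ sin²(Δλ/2) = 0.0611 + (0.9130)(0.6061)(0.2656) = 0.20802.
Central angle c = 2·arcsin(√a) = 0.94719 rad.
So the angular separation is 54.3°.

54.3°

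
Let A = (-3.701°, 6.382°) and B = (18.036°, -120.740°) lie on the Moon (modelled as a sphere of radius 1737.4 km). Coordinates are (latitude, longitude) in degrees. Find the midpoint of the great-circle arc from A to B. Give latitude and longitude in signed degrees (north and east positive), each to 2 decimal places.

15.75°, -54.40°

The central angle between A and B is δ = 2.2051 rad.
With f = 0.5, the slerp weights are sin((1−f)δ)/sin δ = 1.1079 and sin(fδ)/sin δ = 1.1079.
Weighted sum of the unit vectors: (1.1079)·(0.9917,0.1109,-0.0645) + (1.1079)·(-0.4860,-0.8173,0.3096) = (0.5603, -0.7825, 0.2715).
Converting back: φ = atan2(z, √(x²+y²)) = 15.75°, λ = atan2(y, x) = -54.40°.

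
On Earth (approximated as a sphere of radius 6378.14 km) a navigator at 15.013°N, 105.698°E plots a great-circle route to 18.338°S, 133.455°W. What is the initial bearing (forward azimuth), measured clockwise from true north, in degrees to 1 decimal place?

102.3°

Δλ = 120.847° = 2.1092 rad.
y = sin Δλ · cos φ₂ = (0.8585)(0.9492) = 0.8149
x = cos φ₁ sin φ₂ − sin φ₁ cos φ₂ cos Δλ = (0.9659)(-0.3146) − (0.2590)(0.9492)(-0.5127) = -0.1778
θ = atan2(y, x) = 102.31°, so the bearing is 102.3°.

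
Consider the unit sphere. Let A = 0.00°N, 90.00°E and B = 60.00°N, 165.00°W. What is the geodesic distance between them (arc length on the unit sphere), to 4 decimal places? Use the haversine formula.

With latitudes φ₁ = 0.000°, φ₂ = 60.000° and longitude difference Δλ = 105.000°:
Haversine: a = sin²(Δφ/2) + cos φ₁ cos φ₂ sin²(Δλ/2) = 0.2500 + (1.0000)(0.5000)(0.6294) = 0.56470.
Central angle c = 2·arcsin(√a) = 1.70057 rad.
On the unit sphere the arc length equals the central angle: 1.7006.

1.7006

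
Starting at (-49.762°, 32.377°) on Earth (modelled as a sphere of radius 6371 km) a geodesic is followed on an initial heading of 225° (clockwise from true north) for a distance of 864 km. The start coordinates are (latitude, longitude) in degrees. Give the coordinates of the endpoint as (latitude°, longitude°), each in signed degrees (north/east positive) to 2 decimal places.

Angular distance δ = d/R = 864/6371 = 0.13561 rad; initial bearing θ = 3.9270 rad.
sin φ₂ = sin φ₁ cos δ + cos φ₁ sin δ cos θ = (-0.7634)(0.9908) + (0.6460)(0.1352)(-0.7071) = -0.8181, so φ₂ = -54.90°.
Δλ = atan2(sin θ sin δ cos φ₁, cos δ − sin φ₁ sin φ₂) = atan2(-0.0618, 0.3663) = -9.570°.
λ₂ = 32.377° − 9.570° = 22.81°.

-54.90°, 22.81°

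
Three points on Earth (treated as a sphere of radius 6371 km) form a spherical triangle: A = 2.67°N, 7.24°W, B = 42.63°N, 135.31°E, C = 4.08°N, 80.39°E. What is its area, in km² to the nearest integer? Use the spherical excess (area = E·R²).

Side lengths (central angles): a = 1.0816, b = 1.5263, c = 2.1555 rad; semiperimeter s = 2.3816.
By l'Huilier's theorem, tan(E/4) = √[tan(s/2) tan((s−a)/2) tan((s−b)/2) tan((s−c)/2)], giving spherical excess E = 1.2167 rad.
Area = E·R² = 1.2167 × (6371)² ≈ 49386540 km².

49386540 km²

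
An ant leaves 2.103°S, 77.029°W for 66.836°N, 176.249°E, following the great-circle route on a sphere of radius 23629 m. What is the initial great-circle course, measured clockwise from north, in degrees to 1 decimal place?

337.6°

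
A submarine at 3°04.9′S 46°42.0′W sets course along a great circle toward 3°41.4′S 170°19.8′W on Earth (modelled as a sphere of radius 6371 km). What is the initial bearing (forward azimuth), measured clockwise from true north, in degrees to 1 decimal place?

Δλ = -123.630° = -2.1578 rad.
y = sin Δλ · cos φ₂ = (-0.8326)(0.9979) = -0.8309
x = cos φ₁ sin φ₂ − sin φ₁ cos φ₂ cos Δλ = (0.9986)(-0.0644) − (-0.0538)(0.9979)(-0.5538) = -0.0940
θ = atan2(y, x) = -96.45°; adding 360° gives 263.5°.

263.5°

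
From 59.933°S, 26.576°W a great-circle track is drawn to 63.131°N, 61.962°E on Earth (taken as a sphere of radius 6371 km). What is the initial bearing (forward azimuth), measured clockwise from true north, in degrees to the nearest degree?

45°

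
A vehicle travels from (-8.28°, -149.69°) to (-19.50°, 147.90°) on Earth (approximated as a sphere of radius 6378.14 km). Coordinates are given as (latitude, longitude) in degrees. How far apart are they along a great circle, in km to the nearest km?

With latitudes φ₁ = -8.280°, φ₂ = -19.500° and longitude difference Δλ = -62.410°:
Haversine: a = sin²(Δφ/2) + cos φ₁ cos φ₂ sin²(Δλ/2) = 0.0096 + (0.9896)(0.9426)(0.2684) = 0.25995.
Central angle c = 2·arcsin(√a) = 1.07003 rad.
Distance = R·c = 6378.14 × 1.0700 ≈ 6825 km.

6825 km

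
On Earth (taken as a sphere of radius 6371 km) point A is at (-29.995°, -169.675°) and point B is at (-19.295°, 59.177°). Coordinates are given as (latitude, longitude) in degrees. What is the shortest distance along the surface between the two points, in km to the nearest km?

12441 km

Let φ₁ = -0.5235 rad, φ₂ = -0.3368 rad, and Δλ = -2.2890 rad.
cos c = sin φ₁ sin φ₂ + cos φ₁ cos φ₂ cos Δλ = (-0.4999)(-0.3304) + (0.8661)(0.9438)(-0.6580) = -0.37268,
so c = arccos(-0.37268) = 1.95269 rad.
Distance = R·c = 6371 × 1.9527 ≈ 12441 km.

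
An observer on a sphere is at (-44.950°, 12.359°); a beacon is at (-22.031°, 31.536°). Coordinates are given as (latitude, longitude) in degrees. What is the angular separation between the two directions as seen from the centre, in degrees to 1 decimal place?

Let φ₁ = -0.7845 rad, φ₂ = -0.3845 rad, and Δλ = 0.3347 rad.
cos c = sin φ₁ sin φ₂ + cos φ₁ cos φ₂ cos Δλ = (-0.7065)(-0.3751) + (0.7077)(0.9270)(0.9445) = 0.88465,
so c = arccos(0.88465) = 0.48505 rad.
So the angular separation is 27.8°.

27.8°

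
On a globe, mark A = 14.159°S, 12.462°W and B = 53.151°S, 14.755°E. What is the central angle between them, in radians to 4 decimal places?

Let φ₁ = -0.2471 rad, φ₂ = -0.9277 rad, and Δλ = 0.4750 rad.
cos c = sin φ₁ sin φ₂ + cos φ₁ cos φ₂ cos Δλ = (-0.2446)(-0.8002) + (0.9696)(0.5997)(0.8893) = 0.71285,
so c = arccos(0.71285) = 0.77724 rad.
So the angular separation is 0.7772 rad.

0.7772 rad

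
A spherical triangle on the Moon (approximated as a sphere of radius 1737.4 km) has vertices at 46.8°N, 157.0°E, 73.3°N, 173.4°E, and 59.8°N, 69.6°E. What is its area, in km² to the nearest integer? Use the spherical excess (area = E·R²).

498310 km²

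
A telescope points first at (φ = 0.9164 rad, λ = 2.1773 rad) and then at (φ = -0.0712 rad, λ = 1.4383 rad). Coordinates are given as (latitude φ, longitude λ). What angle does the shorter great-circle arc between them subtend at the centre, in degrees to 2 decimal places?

66.90°

Let φ₁ = 0.9164 rad, φ₂ = -0.0712 rad, and Δλ = -0.7390 rad.
cos c = sin φ₁ sin φ₂ + cos φ₁ cos φ₂ cos Δλ = (0.7934)(-0.0711) + (0.6087)(0.9975)(0.7391) = 0.39232,
so c = arccos(0.39232) = 1.16765 rad.
So the angular separation is 66.90°.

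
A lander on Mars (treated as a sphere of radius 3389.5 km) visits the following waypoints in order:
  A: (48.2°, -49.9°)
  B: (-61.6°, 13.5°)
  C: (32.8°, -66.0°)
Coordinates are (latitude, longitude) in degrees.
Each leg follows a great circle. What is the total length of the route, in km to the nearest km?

13886 km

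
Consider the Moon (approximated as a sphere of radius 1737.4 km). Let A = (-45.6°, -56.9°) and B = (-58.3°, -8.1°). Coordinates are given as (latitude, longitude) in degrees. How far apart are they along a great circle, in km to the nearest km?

964 km

With latitudes φ₁ = -45.600°, φ₂ = -58.300° and longitude difference Δλ = 48.800°:
Haversine: a = sin²(Δφ/2) + cos φ₁ cos φ₂ sin²(Δλ/2) = 0.0122 + (0.6997)(0.5255)(0.1707) = 0.07497.
Central angle c = 2·arcsin(√a) = 0.55471 rad.
Distance = R·c = 1737.4 × 0.5547 ≈ 964 km.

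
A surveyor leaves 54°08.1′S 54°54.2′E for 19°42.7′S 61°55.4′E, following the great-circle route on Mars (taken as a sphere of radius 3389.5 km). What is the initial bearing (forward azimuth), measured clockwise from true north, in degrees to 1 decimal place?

With φ₁ = -0.9448, φ₂ = -0.3440, Δλ = 0.1225 rad, the forward-azimuth formula gives
θ = atan2( sin Δλ cos φ₂ , cos φ₁ sin φ₂ − sin φ₁ cos φ₂ cos Δλ ) = atan2(0.1151, 0.5596) = 11.62°.
So the initial bearing is 11.6°.

11.6°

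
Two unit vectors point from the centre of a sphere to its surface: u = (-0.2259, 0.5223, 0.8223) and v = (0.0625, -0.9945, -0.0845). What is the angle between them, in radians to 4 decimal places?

u·v = -0.6030; |u| = 1.0000, |v| = 1.0000.
cos θ = (u·v)/(|u||v|) = -0.6030, so θ = 2.2181 rad.

2.2181 rad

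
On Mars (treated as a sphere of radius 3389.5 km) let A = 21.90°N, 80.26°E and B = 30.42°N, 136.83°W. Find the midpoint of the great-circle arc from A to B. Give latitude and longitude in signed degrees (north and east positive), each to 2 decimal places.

The central angle between A and B is δ = 2.0369 rad.
With f = 0.5, the slerp weights are sin((1−f)δ)/sin δ = 0.9529 and sin(fδ)/sin δ = 0.9529.
Weighted sum of the unit vectors: (0.9529)·(0.1570,0.9145,0.3730) + (0.9529)·(-0.6289,-0.5900,0.5063) = (-0.4497, 0.3092, 0.8379).
Converting back: φ = atan2(z, √(x²+y²)) = 56.92°, λ = atan2(y, x) = 145.49°.

56.92°, 145.49°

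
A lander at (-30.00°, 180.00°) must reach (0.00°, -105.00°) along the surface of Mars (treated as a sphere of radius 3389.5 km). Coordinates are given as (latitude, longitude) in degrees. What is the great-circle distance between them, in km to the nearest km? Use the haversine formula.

4558 km

Let φ₁ = -0.5236 rad, φ₂ = 0.0000 rad, and Δλ = 1.3090 rad.
Haversine: a = sin²(Δφ/2) + cos φ₁ cos φ₂ sin²(Δλ/2) = 0.0670 + (0.8660)(1.0000)(0.3706) = 0.38793.
Central angle c = 2·arcsin(√a) = 1.34473 rad.
Distance = R·c = 3389.5 × 1.3447 ≈ 4558 km.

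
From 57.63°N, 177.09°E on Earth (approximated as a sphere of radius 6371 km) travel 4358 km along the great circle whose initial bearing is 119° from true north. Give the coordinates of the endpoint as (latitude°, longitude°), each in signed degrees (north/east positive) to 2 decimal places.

Angular distance δ = d/R = 4358/6371 = 0.68404 rad; initial bearing θ = 2.0769 rad.
sin φ₂ = sin φ₁ cos δ + cos φ₁ sin δ cos θ = (0.8446)(0.7750) + (0.5354)(0.6319)(-0.4848) = 0.4906, so φ₂ = 29.38°.
Δλ = atan2(sin θ sin δ cos φ₁, cos δ − sin φ₁ sin φ₂) = atan2(0.2959, 0.3607) = 39.365°.
λ₂ = 177.090° + 39.365° = 216.46° → -143.54° after wrapping to (−180°, 180°].

29.38°, -143.54°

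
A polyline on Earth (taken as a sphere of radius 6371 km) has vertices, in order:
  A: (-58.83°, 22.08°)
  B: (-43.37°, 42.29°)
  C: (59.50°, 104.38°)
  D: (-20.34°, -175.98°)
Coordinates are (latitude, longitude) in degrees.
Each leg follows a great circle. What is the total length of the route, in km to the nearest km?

26349 km

Leg A→B: central angle 0.3462 rad, distance 2206.0 km.
Leg B→C: central angle 2.0031 rad, distance 12761.9 km.
Leg C→D: central angle 1.7864 rad, distance 11381.0 km.
Total: 2206.0 + 12761.9 + 11381.0 ≈ 26349 km.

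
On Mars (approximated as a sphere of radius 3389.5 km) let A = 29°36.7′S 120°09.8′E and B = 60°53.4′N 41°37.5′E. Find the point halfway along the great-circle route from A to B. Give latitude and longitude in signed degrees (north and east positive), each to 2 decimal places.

19.41°, 93.90°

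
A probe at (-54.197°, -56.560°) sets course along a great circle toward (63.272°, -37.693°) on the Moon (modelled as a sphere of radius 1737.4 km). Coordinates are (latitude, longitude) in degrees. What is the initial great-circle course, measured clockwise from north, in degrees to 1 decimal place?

9.5°

Δλ = 18.867° = 0.3293 rad.
y = sin Δλ · cos φ₂ = (0.3234)(0.4498) = 0.1454
x = cos φ₁ sin φ₂ − sin φ₁ cos φ₂ cos Δλ = (0.5850)(0.8932) − (-0.8110)(0.4498)(0.9463) = 0.8677
θ = atan2(y, x) = 9.52°, so the bearing is 9.5°.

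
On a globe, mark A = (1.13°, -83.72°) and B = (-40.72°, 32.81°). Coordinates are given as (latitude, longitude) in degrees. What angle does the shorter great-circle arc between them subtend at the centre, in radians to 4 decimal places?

In radians: φ₁ = 0.0197, φ₂ = -0.7107, Δλ = 116.530° = 2.0338 rad.
cos c = sin φ₁ sin φ₂ + cos φ₁ cos φ₂ cos Δλ = (0.0197)(-0.6524) + (0.9998)(0.7579)(-0.4467) = -0.35133,
so c = arccos(-0.35133) = 1.92979 rad.
So the angular separation is 1.9298 rad.

1.9298 rad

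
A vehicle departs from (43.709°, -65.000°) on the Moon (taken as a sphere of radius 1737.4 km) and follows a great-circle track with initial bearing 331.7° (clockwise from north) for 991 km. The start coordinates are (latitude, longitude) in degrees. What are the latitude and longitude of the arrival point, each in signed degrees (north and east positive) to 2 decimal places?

67.71°, -107.44°

Angular distance δ = d/R = 991/1737.4 = 0.57039 rad; initial bearing θ = 5.7893 rad.
sin φ₂ = sin φ₁ cos δ + cos φ₁ sin δ cos θ = (0.6910)(0.8417) + (0.7229)(0.5400)(0.8805) = 0.9253, so φ₂ = 67.71°.
Δλ = atan2(sin θ sin δ cos φ₁, cos δ − sin φ₁ sin φ₂) = atan2(-0.1850, 0.2023) = -42.445°.
λ₂ = -65.000° − 42.445° = -107.44°.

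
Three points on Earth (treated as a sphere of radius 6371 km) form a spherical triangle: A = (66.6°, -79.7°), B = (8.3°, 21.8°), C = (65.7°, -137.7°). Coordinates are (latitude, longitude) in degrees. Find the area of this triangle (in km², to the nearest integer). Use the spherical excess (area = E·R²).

11212588 km²

Side lengths (central angles): a = 1.8233, b = 0.3949, c = 1.5166 rad; semiperimeter s = 1.8674.
By l'Huilier's theorem, tan(E/4) = √[tan(s/2) tan((s−a)/2) tan((s−b)/2) tan((s−c)/2)], giving spherical excess E = 0.2762 rad.
Area = E·R² = 0.2762 × (6371)² ≈ 11212588 km².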